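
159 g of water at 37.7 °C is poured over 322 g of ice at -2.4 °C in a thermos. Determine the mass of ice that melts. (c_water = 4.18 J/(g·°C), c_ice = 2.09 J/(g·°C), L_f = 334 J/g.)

m_melted ≈ 70.2 g

Cooling the water to 0 °C releases 159×4.18×37.7 = 25056 J.
Warming the ice to 0 °C takes 322×2.09×2.4 = 1615.2 J, leaving 23441 J for melting.
To melt every bit of ice: 322×334 = 107548 J.
23441 J < 107548 J, so only part of the ice melts and the system sits at 0 °C.
Mass melted = 23441/334 ≈ 70.18 g.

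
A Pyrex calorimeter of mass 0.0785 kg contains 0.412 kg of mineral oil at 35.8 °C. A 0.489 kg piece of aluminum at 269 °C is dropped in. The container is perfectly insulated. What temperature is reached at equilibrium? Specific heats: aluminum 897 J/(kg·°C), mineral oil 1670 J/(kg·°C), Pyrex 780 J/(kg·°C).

T_f ≈ 121.9 °C

Taking heat into each body as positive, Σ m c ΔT = 0:
0.489*897*(T − 269) + 0.412*1670*(T − 35.8) + 0.0785*780*(T − 35.8) = 0
438.63(T − 269) + 688.04(T − 35.8) + 61.23(T − 35.8) = 0
1187.9 T = 144816
T = 144816/1187.9 ≈ 121.91 °C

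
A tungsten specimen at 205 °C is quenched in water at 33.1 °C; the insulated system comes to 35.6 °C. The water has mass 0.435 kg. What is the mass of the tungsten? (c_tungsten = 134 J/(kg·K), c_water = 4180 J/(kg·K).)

m ≈ 0.2 kg

Heat lost by the tungsten = heat gained by the water:
m·134·(205 − 35.6) = 0.435·4180·(35.6 − 33.1)
22700 m = 4545.8  ⇒  m ≈ 0.2003 kg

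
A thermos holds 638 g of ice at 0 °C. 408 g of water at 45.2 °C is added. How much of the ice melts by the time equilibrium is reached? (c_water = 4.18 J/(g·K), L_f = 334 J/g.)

Water can give up m c ΔT = 408·4.18·45.2 = 77086 J before reaching 0 °C.
Fully melting the ice requires m_ice L_f = 638·334 = 213092 J.
77086 J < 213092 J, so only part of the ice melts and the system sits at 0 °C.
Mass melted = 77086/334 ≈ 230.8 g.

m_melted ≈ 231 g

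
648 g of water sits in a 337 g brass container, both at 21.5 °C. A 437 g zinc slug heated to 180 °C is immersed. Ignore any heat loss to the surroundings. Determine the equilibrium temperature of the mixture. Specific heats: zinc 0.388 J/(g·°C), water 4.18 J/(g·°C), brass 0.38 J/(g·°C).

T_f = Σ m_i c_i T_i / Σ m_i c_i:
T_f = (169.56*180 + 2708.6*21.5 + 128.06*21.5) / (169.56 + 2708.6 + 128.06)
    = 91509 / 3006.3 ≈ 30.44 °C

T_f ≈ 30.4 °C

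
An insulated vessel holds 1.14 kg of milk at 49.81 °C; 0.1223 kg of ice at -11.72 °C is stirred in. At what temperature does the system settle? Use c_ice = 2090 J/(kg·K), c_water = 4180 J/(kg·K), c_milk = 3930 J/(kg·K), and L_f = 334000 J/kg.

T_f ≈ 35.9 °C

Let T be the final temperature. ΣQ_i = 0:
ice -11.72→0 °C: 0.1223×2090×11.72 = 2995.7; melt ice: 0.1223×334000 = 40848; meltwater 0→T: 0.1223×4180×T = 511.21 T; milk: 4480.2(T − 49.81)
4991.4 T = 223159 − 43844 = 179315
T ≈ 35.92 °C (positive, so assuming full melt was valid).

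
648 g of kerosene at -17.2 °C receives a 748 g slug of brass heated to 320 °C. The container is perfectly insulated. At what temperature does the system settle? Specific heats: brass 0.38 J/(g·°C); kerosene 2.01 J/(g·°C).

T_f ≈ 43.2 °C

Heat gained plus heat lost sum to zero:
748·0.38·(T − 320) + 648·2.01·(T − (-17.2)) = 0
1586.7 T = 68554
T = 68554/1586.7 ≈ 43.20 °C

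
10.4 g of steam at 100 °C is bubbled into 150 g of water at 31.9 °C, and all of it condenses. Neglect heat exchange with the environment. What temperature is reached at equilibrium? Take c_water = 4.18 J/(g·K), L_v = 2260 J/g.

T_f ≈ 71.4 °C

Sum of m c ΔT and latent-heat terms is zero:
condense steam: −10.4·2260 = −23504; condensate cools 100→T: 10.4·4.18·(T − 100) = 43.47(T − 100); water warms: 150·4.18·(T − 31.9) = 627(T − 31.9)
670.47 T = 23504 + 4347.2 + 20001 = 47852
T ≈ 71.37 °C (< 100 °C, so full condensation is consistent).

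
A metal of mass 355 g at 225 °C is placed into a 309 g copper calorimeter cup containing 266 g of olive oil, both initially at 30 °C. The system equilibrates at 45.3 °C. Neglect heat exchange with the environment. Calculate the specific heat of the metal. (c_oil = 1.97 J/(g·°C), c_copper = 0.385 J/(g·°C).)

Heat gained plus heat lost sum to zero:
355·c·(45.3 − 225) + 266·1.97·(45.3 − 30) + 309·0.385·(45.3 − 30) = 0
-63793 c = -9837.7
c = -9837.7/-63793 ≈ 0.1542 J/(g·°C)

c ≈ 0.154 J/(g·°C)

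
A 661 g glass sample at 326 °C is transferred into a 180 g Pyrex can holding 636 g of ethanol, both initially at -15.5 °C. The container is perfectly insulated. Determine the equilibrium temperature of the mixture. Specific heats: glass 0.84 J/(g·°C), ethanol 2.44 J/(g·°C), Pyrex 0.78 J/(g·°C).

T_f ≈ 68.9 °C

T_f is the heat-capacity-weighted average of the initial temperatures:
T_f = (555.24*326 + 1551.8*(-15.5) + 140.4*(-15.5)) / (555.24 + 1551.8 + 140.4)
    = 154779 / 2247.5 ≈ 68.87 °C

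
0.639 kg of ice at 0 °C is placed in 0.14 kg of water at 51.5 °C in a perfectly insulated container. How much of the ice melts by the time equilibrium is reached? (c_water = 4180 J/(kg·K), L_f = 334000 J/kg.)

m_melted ≈ 0.0902 kg

Heat available from the water dropping to 0 °C: 0.14·4180·51.5 = 30138 J.
Melting all 0.639 kg of ice would need 0.639·334000 = 213426 J.
30138 J < 213426 J, so only part of the ice melts and the system sits at 0 °C.
Mass melted = 30138/334000 ≈ 0.09023 kg.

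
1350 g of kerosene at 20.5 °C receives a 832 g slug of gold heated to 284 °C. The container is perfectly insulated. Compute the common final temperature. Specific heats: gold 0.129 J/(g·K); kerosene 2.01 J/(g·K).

T_f ≈ 30.5 °C

Energy conservation, ΣQ = 0:
832·0.129·(T − 284) + 1350·2.01·(T − 20.5) = 0
2820.8 T = 86108
T ≈ 30.53 °C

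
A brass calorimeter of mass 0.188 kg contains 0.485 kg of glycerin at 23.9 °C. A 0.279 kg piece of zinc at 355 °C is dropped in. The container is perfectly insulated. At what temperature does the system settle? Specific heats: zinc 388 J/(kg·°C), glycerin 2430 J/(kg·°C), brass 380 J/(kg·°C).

T_f ≈ 50.3 °C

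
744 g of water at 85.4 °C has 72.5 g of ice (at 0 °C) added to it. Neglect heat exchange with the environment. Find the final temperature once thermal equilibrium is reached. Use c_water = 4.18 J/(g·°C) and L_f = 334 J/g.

T_f ≈ 70.7 °C

Taking heat into each body as positive, Σ m c ΔT = 0:
latent heat to melt: 72.5·334 = 24215
  warm the meltwater: 303.05 T
  water cools: 744·4.18·(T − 85.4) = 3109.9(T − 85.4)
3413 T = 265587 − 24215 = 241372
T ≈ 70.72 °C (positive, so assuming full melt was valid).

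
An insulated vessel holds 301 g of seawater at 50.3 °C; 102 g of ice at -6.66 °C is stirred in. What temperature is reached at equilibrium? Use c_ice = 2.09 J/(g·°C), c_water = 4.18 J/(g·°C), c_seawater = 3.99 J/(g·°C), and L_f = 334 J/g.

T_f ≈ 15.3 °C

Sum of m c ΔT and latent-heat terms is zero:
warm ice to 0 °C: 102×2.09×(0 − (-6.66)) = 1419.8
  melt ice: 102×334 = 34068
  warm the meltwater: 426.36 T
  seawater: 1201(T − 50.3)
1627.3 T = 60410 − 35488 = 24922
T ≈ 15.31 °C. Since T > 0 °C, the all-ice-melts assumption holds.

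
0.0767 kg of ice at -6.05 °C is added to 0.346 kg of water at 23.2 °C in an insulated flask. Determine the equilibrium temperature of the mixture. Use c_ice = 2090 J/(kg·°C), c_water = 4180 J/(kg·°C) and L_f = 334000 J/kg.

T_f ≈ 3.9 °C

Conservation of energy gives ΣQ = 0:
warm ice to 0 °C: 0.0767·2090·(0 − (-6.05)) = 969.83; latent heat to melt: 0.0767·334000 = 25618; warm the meltwater: 320.61 T; water cools: 0.346·4180·(T − 23.2) = 1446.3(T − 23.2)
1766.9 T = 33554 − 26588 = 6966.1
T ≈ 3.94 °C (positive, so assuming full melt was valid).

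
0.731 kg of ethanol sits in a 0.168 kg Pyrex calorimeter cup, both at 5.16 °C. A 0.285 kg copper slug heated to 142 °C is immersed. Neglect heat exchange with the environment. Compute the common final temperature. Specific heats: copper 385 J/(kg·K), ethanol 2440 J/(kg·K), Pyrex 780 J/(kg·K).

T_f ≈ 12.6 °C

T_f = Σ m_i c_i T_i / Σ m_i c_i:
T_f = (109.72·142 + 1783.6·5.16 + 131.04·5.16) / (109.72 + 1783.6 + 131.04)
    = 25461 / 2024.4 ≈ 12.58 °C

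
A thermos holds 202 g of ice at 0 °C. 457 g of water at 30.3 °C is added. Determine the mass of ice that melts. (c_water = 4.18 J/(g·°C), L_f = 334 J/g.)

Heat available from the water dropping to 0 °C: 457×4.18×30.3 = 57881 J.
To melt every bit of ice: 202×334 = 67468 J.
57881 J < 67468 J, so only part of the ice melts and the system sits at 0 °C.
Mass melted = 57881/334 ≈ 173.3 g.

m_melted ≈ 173 g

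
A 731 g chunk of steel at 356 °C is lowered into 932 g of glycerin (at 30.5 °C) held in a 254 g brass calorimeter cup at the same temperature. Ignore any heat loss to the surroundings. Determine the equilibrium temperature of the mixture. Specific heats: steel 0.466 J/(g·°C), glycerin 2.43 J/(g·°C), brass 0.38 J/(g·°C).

Net heat exchanged in the isolated system is zero:
731·0.466·(T − 356) + 932·2.43·(T − 30.5) + 254·0.38·(T − 30.5) = 0
2701.9 T = 193289
T = 193289/2701.9 ≈ 71.54 °C

T_f ≈ 71.5 °C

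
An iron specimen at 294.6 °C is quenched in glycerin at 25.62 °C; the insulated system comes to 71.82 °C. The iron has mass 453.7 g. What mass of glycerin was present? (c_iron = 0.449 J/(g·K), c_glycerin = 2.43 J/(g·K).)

Heat lost by the iron = heat gained by the glycerin:
453.7·0.449·(294.6 − 71.82) = m·2.43·(71.82 − 25.62)
112.27 m = 45383  ⇒  m ≈ 404.2 g

m ≈ 404 g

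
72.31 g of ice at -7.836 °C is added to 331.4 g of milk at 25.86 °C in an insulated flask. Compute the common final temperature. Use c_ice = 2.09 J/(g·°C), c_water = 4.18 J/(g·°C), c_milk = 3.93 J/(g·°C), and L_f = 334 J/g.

Net heat exchanged in the isolated system is zero:
warm ice to 0 °C: 72.31×2.09×(0 − (-7.836)) = 1184.2; fusion: m_ice L_f = 72.31×334 = 24152; meltwater 0→T: 72.31×4.18×T = 302.26 T; milk: 1302.4(T − 25.86)
1604.7 T = 33680 − 25336 = 8344.3
T ≈ 5.20 °C. Since T > 0 °C, the all-ice-melts assumption holds.

T_f ≈ 5.2 °C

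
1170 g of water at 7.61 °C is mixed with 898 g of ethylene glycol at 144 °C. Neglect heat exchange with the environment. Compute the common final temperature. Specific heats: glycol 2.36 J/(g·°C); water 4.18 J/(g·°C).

|Q_glycol| = |Q_water|:
898·2.36·(144 − T) = 1170·4.18·(T − 7.61)
2119.3(144 − T) = 4890.6(T − 7.61)
7009.9 T = 342394  ⇒  T ≈ 48.84 °C

T_f ≈ 48.8 °C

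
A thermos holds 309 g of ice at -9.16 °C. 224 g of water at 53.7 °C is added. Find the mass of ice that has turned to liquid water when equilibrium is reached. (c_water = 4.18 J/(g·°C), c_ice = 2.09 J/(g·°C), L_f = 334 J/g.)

m_melted ≈ 133 g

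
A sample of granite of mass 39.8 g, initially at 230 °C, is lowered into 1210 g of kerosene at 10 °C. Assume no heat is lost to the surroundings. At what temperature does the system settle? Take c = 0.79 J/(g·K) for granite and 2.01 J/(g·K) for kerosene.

T_f ≈ 12.8 °C

T_f = Σ m_i c_i T_i / Σ m_i c_i:
T_f = (31.44*230 + 2432.1*10) / (31.44 + 2432.1)
    = 31553 / 2463.5 ≈ 12.81 °C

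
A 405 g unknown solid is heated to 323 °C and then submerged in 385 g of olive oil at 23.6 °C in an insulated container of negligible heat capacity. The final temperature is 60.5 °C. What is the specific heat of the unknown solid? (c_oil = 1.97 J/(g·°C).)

Heat lost by the unknown solid = heat gained by the oil:
405·c·(323 − 60.5) = 385·1.97·(60.5 − 23.6)
106312 c = 27987  ⇒  c ≈ 0.2633 J/(g·°C)

c ≈ 0.263 J/(g·°C)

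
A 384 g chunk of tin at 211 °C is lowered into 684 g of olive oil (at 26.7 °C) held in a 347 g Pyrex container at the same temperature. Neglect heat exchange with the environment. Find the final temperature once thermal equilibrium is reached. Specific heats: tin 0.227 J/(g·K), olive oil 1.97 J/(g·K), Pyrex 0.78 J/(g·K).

T_f ≈ 36.1 °C

Conservation of energy gives ΣQ = 0:
384·0.227·(T − 211) + 684·1.97·(T − 26.7) + 347·0.78·(T − 26.7) = 0
1705.3 T = 61597
T = 61597/1705.3 ≈ 36.12 °C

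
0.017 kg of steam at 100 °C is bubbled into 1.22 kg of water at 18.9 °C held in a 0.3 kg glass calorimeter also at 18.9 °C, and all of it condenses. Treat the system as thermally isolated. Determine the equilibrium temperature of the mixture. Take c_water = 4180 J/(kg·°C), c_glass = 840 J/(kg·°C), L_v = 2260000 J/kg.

T_f ≈ 27.0 °C

Setting the total heat transfer to zero:
latent heat released on condensation: 0.017·2260000 = 38420
  condensed water 100 °C→T: 71.06(T − 100)
  original water: 5099.6(T − 18.9)
  glass cup: 0.3·840·(T − 18.9) = 252(T − 18.9)
5422.7 T = 38420 + 7106 + 101145 = 146671
T ≈ 27.05 °C, under the boiling point, so the assumption holds.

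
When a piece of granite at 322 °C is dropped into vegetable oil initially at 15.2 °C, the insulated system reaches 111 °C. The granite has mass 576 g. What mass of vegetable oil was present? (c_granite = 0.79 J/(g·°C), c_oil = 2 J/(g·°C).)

m ≈ 501 g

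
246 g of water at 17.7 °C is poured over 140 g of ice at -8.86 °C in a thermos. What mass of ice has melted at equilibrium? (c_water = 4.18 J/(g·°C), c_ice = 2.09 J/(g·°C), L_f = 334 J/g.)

m_melted ≈ 46.7 g

Heat available from the water dropping to 0 °C: 246·4.18·17.7 = 18201 J.
Of that, 140·2.09·8.86 = 2592.4 J goes to bring the ice to 0 °C, leaving 15608 J.
Fully melting the ice requires m_ice L_f = 140·334 = 46760 J.
That's not enough to melt it all — equilibrium is at 0 °C with ice remaining.
Mass melted = 15608/334 ≈ 46.73 g.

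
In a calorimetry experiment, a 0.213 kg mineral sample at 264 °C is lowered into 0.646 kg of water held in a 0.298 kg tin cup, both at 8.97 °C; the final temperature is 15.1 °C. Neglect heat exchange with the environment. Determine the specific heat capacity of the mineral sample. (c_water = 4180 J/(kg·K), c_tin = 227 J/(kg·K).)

c ≈ 320 J/(kg·K)

Taking heat into each body as positive, Σ m c ΔT = 0:
0.213·c·(15.1 − 264) + 0.646·4180·(15.1 − 8.97) + 0.298·227·(15.1 − 8.97) = 0
-53.02 c = -16967
c = -16967/-53.02 ≈ 320 J/(kg·K)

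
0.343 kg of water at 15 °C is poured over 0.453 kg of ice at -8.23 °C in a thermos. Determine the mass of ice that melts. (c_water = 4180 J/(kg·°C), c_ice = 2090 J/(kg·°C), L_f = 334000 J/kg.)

Heat available from the water dropping to 0 °C: 0.343×4180×15 = 21506 J.
Warming the ice to 0 °C takes 0.453×2090×8.23 = 7791.9 J, leaving 13714 J for melting.
To melt every bit of ice: 0.453×334000 = 151302 J.
Since 13714 < 151302 J, not all the ice melts; equilibrium is at 0 °C.
m_melted×334000 = 13714  ⇒  m_melted ≈ 0.04106 kg.

m_melted ≈ 0.0411 kg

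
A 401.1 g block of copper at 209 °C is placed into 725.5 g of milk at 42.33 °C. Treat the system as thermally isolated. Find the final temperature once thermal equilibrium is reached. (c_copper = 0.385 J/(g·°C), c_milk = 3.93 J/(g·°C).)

T_f ≈ 50.9 °C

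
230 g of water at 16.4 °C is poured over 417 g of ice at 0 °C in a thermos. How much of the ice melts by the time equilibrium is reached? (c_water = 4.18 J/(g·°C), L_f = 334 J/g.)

m_melted ≈ 47.2 g

Cooling the water to 0 °C releases 230·4.18·16.4 = 15767 J.
Melting all 417 g of ice would need 417·334 = 139278 J.
15767 J < 139278 J, so only part of the ice melts and the system sits at 0 °C.
m_melt = 15767 / L_f = 47.21 g.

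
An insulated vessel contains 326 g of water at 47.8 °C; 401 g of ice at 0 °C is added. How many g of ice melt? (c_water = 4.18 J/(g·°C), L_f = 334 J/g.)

m_melted ≈ 195 g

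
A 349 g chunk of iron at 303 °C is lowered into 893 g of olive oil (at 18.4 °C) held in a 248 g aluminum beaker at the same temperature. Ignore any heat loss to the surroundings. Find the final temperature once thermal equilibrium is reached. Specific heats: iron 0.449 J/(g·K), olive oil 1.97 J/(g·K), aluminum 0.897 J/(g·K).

Energy conservation, ΣQ = 0:
349*0.449*(T − 303) + 893*1.97*(T − 18.4) + 248*0.897*(T − 18.4) = 0
156.7(T − 303) + 1759.2(T − 18.4) + 222.46(T − 18.4) = 0
2138.4 T = 83943
T = 83943 / 2138.4 = 39.3 °C

T_f ≈ 39.3 °C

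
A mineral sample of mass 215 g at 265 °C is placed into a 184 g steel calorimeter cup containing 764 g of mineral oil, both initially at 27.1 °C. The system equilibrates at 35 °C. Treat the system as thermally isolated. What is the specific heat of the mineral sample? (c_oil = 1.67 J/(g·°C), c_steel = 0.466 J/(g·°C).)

Let T be the final temperature. ΣQ_i = 0:
215×c×(35 − 265) + 764×1.67×(35 − 27.1) + 184×0.466×(35 − 27.1) = 0
-49450 c = -10757
c = -10757/-49450 ≈ 0.2175 J/(g·°C)

c ≈ 0.218 J/(g·°C)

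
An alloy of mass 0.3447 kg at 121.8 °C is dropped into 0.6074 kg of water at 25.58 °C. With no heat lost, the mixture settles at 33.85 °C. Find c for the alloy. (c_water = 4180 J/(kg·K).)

c ≈ 693 J/(kg·K)

m_s c (T_s − T_f) = m_water c_water (T_f − T_0):
0.3447×c×(121.8 − 33.85) = 0.6074×4180×(33.85 − 25.58)
30.32 c = 20997  ⇒  c ≈ 692.6 J/(kg·K)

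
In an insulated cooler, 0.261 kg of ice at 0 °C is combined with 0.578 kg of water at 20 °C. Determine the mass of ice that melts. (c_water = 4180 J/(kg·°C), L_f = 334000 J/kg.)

m_melted ≈ 0.145 kg

Heat available from the water dropping to 0 °C: 0.578·4180·20 = 48321 J.
Fully melting the ice requires m_ice L_f = 0.261·334000 = 87174 J.
That's not enough to melt it all — equilibrium is at 0 °C with ice remaining.
m_melt = 48321 / L_f = 0.1447 kg.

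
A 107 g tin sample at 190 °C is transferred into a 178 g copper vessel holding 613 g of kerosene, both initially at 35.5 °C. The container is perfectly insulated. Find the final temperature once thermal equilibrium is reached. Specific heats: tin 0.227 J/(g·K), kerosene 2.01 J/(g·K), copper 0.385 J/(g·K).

Net heat exchanged in the isolated system is zero:
107×0.227×(T − 190) + 613×2.01×(T − 35.5) + 178×0.385×(T − 35.5) = 0
24.29(T − 190) + 1232.1(T − 35.5) + 68.53(T − 35.5) = 0
(24.29 + 1232.1 + 68.53) T = 24.29×190 + 1232.1×35.5 + 68.53×35.5
T = 50788 / 1324.9 = 38.3 °C

T_f ≈ 38.3 °C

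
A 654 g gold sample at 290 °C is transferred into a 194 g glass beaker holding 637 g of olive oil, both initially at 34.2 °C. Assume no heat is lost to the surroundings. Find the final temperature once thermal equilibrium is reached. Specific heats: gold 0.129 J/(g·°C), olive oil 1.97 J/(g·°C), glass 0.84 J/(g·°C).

T_f ≈ 48.6 °C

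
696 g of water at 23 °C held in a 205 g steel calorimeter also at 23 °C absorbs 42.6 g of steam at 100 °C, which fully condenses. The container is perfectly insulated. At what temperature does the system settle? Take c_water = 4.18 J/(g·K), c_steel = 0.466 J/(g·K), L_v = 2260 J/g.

T_f ≈ 57.6 °C

Sum of m c ΔT and latent-heat terms is zero:
steam→water at 100 °C releases m L_v = 42.6·2260 = 96276; condensed water 100 °C→T: 178.07(T − 100); water warms: 696·4.18·(T − 23) = 2909.3(T − 23); steel cup: 205·0.466·(T − 23) = 95.53(T − 23)
3182.9 T = 96276 + 17807 + 69111 = 183193
T ≈ 57.56 °C, under the boiling point, so the assumption holds.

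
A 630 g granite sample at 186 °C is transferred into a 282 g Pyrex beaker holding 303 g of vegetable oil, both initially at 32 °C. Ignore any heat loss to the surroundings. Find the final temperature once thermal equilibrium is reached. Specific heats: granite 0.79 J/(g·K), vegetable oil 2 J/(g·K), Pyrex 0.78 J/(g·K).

Heat gained plus heat lost sum to zero:
630*0.79*(T − 186) + 303*2*(T − 32) + 282*0.78*(T − 32) = 0
(497.7 + 606 + 219.96) T = 497.7*186 + 606*32 + 219.96*32
T = 119003/1323.7 ≈ 89.90 °C

T_f ≈ 89.9 °C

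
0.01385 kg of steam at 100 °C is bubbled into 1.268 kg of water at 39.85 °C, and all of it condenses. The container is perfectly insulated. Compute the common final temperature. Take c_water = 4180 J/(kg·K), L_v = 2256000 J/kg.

T_f ≈ 46.3 °C

Energy conservation, ΣQ = 0:
condense steam: −0.01385×2256000 = −31246; condensed water 100 °C→T: 57.89(T − 100); original water: 5300.2(T − 39.85)
5358.1 T = 31246 + 5789.3 + 211215 = 248249
T ≈ 46.33 °C — below 100 °C, confirming all the steam condensed.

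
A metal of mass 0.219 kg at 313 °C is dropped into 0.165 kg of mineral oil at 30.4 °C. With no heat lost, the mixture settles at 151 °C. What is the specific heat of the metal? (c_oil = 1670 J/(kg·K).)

c ≈ 937 J/(kg·K)

m_s c (T_s − T_f) = m_oil c_oil (T_f − T_0):
0.219·c·(313 − 151) = 0.165·1670·(151 − 30.4)
35.48 c = 33231  ⇒  c ≈ 936.7 J/(kg·K)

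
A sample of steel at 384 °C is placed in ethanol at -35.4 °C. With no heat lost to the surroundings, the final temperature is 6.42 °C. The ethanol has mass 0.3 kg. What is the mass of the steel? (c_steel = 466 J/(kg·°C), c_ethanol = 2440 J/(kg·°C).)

m ≈ 0.174 kg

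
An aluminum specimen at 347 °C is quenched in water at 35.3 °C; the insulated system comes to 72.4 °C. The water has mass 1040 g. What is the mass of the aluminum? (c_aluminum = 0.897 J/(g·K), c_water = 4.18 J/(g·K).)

m ≈ 655 g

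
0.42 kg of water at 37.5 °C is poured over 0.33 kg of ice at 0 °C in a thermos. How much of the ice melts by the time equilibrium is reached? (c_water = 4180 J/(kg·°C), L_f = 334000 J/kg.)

m_melted ≈ 0.197 kg

Cooling the water to 0 °C releases 0.42×4180×37.5 = 65835 J.
Melting all 0.33 kg of ice would need 0.33×334000 = 110220 J.
That's not enough to melt it all — equilibrium is at 0 °C with ice remaining.
m_melted×334000 = 65835  ⇒  m_melted ≈ 0.1971 kg.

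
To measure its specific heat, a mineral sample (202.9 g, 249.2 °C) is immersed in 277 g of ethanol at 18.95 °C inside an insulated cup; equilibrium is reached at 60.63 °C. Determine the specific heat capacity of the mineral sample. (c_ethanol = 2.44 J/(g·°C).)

c ≈ 0.736 J/(g·°C)

m_s c (T_s − T_f) = m_ethanol c_ethanol (T_f − T_0):
202.9×c×(249.2 − 60.63) = 277×2.44×(60.63 − 18.95)
38261 c = 28171  ⇒  c ≈ 0.7363 J/(g·°C)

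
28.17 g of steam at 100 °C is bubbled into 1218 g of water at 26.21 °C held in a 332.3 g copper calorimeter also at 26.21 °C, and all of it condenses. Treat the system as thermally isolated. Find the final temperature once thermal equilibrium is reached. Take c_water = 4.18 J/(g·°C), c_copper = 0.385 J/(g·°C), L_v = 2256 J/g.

Energy balance with sensible and latent terms:
latent heat released on condensation: 28.17·2256 = 63552; condensed water 100 °C→T: 117.75(T − 100); original water: 5091.2(T − 26.21); cup: 127.94(T − 26.21)
5336.9 T = 63552 + 11775 + 136795 = 212121
T ≈ 39.75 °C (< 100 °C, so full condensation is consistent).

T_f ≈ 39.7 °C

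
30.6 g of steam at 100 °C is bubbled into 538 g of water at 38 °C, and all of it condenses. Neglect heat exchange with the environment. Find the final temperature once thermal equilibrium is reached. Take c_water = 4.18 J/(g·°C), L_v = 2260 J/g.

Setting the total heat transfer to zero:
steam→water at 100 °C releases m L_v = 30.6×2260 = 69156; condensate cools 100→T: 30.6×4.18×(T − 100) = 127.91(T − 100); original water: 2248.8(T − 38)
2376.7 T = 69156 + 12791 + 85456 = 167403
T ≈ 70.43 °C, under the boiling point, so the assumption holds.

T_f ≈ 70.4 °C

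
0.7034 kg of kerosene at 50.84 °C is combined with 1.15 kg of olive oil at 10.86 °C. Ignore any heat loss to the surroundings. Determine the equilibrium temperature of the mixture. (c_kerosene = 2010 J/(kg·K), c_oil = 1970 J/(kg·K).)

Set heat shed by the hot body equal to heat absorbed by the cold body:
0.7034·2010·(50.84 − T) = 1.15·1970·(T − 10.86)
1413.8(50.84 − T) = 2265.5(T − 10.86)
3679.3 T = 96483  ⇒  T ≈ 26.22 °C

T_f ≈ 26.2 °C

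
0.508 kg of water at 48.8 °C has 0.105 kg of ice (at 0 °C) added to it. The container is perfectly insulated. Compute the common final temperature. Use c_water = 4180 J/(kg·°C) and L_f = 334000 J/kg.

T_f ≈ 26.8 °C

Let T be the final temperature. ΣQ_i = 0:
melt ice: 0.105×334000 = 35070
  warm the meltwater: 438.9 T
  water cools: 0.508×4180×(T − 48.8) = 2123.4(T − 48.8)
2562.3 T = 103624 − 35070 = 68554
T ≈ 26.75 °C. Since T > 0 °C, the all-ice-melts assumption holds.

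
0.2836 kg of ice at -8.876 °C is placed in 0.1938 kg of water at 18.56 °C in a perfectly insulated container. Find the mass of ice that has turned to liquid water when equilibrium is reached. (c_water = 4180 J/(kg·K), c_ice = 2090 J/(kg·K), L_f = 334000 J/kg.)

m_melted ≈ 0.0293 kg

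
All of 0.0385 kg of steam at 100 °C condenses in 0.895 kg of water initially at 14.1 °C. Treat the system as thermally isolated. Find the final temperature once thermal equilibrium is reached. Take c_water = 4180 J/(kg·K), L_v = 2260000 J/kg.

Setting the total heat transfer to zero:
steam→water at 100 °C releases m L_v = 0.0385×2260000 = 87010
  condensate cools 100→T: 0.0385×4180×(T − 100) = 160.93(T − 100)
  original water: 3741.1(T − 14.1)
3902 T = 87010 + 16093 + 52750 = 155853
T ≈ 39.94 °C (< 100 °C, so full condensation is consistent).

T_f ≈ 39.9 °C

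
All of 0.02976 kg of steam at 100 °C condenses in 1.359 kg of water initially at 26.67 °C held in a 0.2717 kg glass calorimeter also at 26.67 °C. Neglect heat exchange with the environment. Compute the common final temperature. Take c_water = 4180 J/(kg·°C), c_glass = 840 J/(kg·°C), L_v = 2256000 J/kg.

T_f ≈ 39.3 °C

Sum of m c ΔT and latent-heat terms is zero:
condense steam: −0.02976·2256000 = −67139
  condensed water 100 °C→T: 124.4(T − 100)
  original water: 5680.6(T − 26.67)
  glass cup: 0.2717·840·(T − 26.67) = 228.23(T − 26.67)
6033.2 T = 67139 + 12440 + 157589 = 237167
T ≈ 39.31 °C (< 100 °C, so full condensation is consistent).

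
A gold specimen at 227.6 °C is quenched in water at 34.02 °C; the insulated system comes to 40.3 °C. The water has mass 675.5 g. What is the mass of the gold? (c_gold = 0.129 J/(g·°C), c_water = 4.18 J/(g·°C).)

m ≈ 734 g

Conservation of energy gives ΣQ = 0:
m·0.129·(40.3 − 227.6) + 675.5·4.18·(40.3 − 34.02) = 0
-24.16 m = -17732
m = -17732/-24.16 ≈ 733.9 g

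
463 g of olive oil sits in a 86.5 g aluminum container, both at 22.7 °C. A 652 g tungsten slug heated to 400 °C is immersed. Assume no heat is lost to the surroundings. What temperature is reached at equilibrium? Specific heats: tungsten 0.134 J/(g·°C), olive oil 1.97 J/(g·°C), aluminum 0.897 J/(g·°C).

Net heat exchanged in the isolated system is zero:
652*0.134*(T − 400) + 463*1.97*(T − 22.7) + 86.5*0.897*(T − 22.7) = 0
87.37(T − 400) + 912.11(T − 22.7) + 77.59(T − 22.7) = 0
1077.1 T = 57413
T ≈ 53.31 °C

T_f ≈ 53.3 °C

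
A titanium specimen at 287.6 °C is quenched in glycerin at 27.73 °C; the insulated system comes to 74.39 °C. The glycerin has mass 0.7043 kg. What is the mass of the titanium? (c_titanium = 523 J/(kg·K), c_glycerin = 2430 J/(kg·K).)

m ≈ 0.716 kg

Energy conservation, ΣQ = 0:
m·523·(74.39 − 287.6) + 0.7043·2430·(74.39 − 27.73) = 0
-111509 m = -79856
m = -79856/-111509 ≈ 0.7161 kg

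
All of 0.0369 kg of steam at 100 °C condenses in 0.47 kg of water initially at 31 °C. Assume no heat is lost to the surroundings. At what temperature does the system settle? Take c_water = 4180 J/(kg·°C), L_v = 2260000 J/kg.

T_f ≈ 75.4 °C

Setting the total heat transfer to zero:
condense steam: −0.0369·2260000 = −83394; condensed water 100 °C→T: 154.24(T − 100); water warms: 0.47·4180·(T − 31) = 1964.6(T − 31)
2118.8 T = 83394 + 15424 + 60903 = 159721
T ≈ 75.38 °C (< 100 °C, so full condensation is consistent).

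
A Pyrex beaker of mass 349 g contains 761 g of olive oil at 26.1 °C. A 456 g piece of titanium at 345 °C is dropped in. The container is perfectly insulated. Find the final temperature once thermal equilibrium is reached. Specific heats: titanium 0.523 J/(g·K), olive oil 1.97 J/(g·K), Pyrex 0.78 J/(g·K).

Let T be the final temperature. ΣQ_i = 0:
456*0.523*(T − 345) + 761*1.97*(T − 26.1) + 349*0.78*(T − 26.1) = 0
238.49(T − 345) + 1499.2(T − 26.1) + 272.22(T − 26.1) = 0
2009.9 T = 128512
T = 128512/2009.9 ≈ 63.94 °C

T_f ≈ 63.9 °C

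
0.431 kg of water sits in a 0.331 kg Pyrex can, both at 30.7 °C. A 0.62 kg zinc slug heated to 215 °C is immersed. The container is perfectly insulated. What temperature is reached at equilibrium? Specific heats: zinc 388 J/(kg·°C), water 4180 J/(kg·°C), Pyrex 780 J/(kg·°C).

T_f ≈ 50.0 °C

Conservation of energy gives ΣQ = 0:
0.62*388*(T − 215) + 0.431*4180*(T − 30.7) + 0.331*780*(T − 30.7) = 0
2300.3 T = 114955
T = 114955 / 2300.3 = 50 °C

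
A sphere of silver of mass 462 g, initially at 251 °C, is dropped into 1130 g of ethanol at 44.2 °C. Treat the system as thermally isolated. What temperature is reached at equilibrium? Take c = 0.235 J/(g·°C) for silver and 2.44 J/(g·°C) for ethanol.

|Q_silver| = |Q_ethanol|:
462*0.235*(251 − T) = 1130*2.44*(T − 44.2)
108.57(251 − T) = 2757.2(T − 44.2)
2865.8 T = 149119  ⇒  T ≈ 52.03 °C

T_f ≈ 52.0 °C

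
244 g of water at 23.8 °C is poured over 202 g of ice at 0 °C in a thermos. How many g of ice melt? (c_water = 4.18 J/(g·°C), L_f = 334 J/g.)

Cooling the water to 0 °C releases 244×4.18×23.8 = 24274 J.
Fully melting the ice requires m_ice L_f = 202×334 = 67468 J.
Since 24274 < 67468 J, not all the ice melts; equilibrium is at 0 °C.
Mass melted = 24274/334 ≈ 72.68 g.

m_melted ≈ 72.7 g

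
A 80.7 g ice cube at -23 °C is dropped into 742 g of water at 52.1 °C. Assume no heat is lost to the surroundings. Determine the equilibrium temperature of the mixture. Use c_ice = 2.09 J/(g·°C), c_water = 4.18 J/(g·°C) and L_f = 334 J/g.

Energy balance with sensible and latent terms:
ice -23→0 °C: 80.7·2.09·23 = 3879.2; melt ice: 80.7·334 = 26954; meltwater 0→T: 80.7·4.18·T = 337.33 T; water: 3101.6(T − 52.1)
3438.9 T = 161591 − 30833 = 130758
T ≈ 38.02 °C — above 0 °C, consistent with complete melting.

T_f ≈ 38.0 °C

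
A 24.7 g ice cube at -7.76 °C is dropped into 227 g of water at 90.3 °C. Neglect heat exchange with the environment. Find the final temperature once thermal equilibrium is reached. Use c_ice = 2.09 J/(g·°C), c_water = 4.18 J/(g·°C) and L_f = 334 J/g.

T_f ≈ 73.2 °C

Heat gained plus heat lost sum to zero:
ice -7.76→0 °C: 24.7·2.09·7.76 = 400.59; latent heat to melt: 24.7·334 = 8249.8; meltwater 0→T: 24.7·4.18·T = 103.25 T; water cools: 227·4.18·(T − 90.3) = 948.86(T − 90.3)
1052.1 T = 85682 − 8650.4 = 77032
T ≈ 73.22 °C. Since T > 0 °C, the all-ice-melts assumption holds.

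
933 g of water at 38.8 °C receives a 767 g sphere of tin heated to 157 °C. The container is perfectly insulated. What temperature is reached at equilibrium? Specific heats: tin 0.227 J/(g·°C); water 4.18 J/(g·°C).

Heat lost by the tin equals heat gained by the water:
767×0.227×(157 − T) = 933×4.18×(T − 38.8)
174.11(157 − T) = 3899.9(T − 38.8)
4074 T = 178653  ⇒  T ≈ 43.85 °C

T_f ≈ 43.9 °C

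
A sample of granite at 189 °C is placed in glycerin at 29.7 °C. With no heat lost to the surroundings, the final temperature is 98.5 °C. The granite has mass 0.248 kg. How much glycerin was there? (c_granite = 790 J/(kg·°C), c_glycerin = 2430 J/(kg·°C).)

m ≈ 0.106 kg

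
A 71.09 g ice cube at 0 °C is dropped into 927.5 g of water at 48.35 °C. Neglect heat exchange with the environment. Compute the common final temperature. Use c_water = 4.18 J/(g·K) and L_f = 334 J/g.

T_f ≈ 39.2 °C

Let T be the final temperature. ΣQ_i = 0:
latent heat to melt: 71.09×334 = 23744
  warm the meltwater: 297.16 T
  water: 3876.9(T − 48.35)
4174.1 T = 187451 − 23744 = 163706
T ≈ 39.22 °C — above 0 °C, consistent with complete melting.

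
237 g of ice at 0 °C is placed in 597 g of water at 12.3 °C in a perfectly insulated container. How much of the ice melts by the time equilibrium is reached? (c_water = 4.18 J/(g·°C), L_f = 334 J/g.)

m_melted ≈ 91.9 g

Cooling the water to 0 °C releases 597×4.18×12.3 = 30694 J.
Fully melting the ice requires m_ice L_f = 237×334 = 79158 J.
That's not enough to melt it all — equilibrium is at 0 °C with ice remaining.
m_melted×334 = 30694  ⇒  m_melted ≈ 91.9 g.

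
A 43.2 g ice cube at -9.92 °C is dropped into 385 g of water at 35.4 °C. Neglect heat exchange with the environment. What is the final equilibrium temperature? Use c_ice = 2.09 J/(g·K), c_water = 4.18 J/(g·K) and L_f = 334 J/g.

Sum of m c ΔT and latent-heat terms is zero:
warm ice to 0 °C: 43.2·2.09·(0 − (-9.92)) = 895.66
  latent heat to melt: 43.2·334 = 14429
  meltwater 0→T: 43.2·4.18·T = 180.58 T
  water cools: 385·4.18·(T − 35.4) = 1609.3(T − 35.4)
1789.9 T = 56969 − 15324 = 41645
T ≈ 23.27 °C — above 0 °C, consistent with complete melting.

T_f ≈ 23.3 °C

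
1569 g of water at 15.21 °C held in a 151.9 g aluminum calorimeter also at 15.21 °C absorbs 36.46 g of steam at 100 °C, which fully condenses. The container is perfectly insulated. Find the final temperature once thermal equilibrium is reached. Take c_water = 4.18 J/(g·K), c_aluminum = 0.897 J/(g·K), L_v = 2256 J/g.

T_f ≈ 29.1 °C

Heat gained plus heat lost sum to zero:
steam→water at 100 °C releases m L_v = 36.46×2256 = 82254
  condensed water 100 °C→T: 152.4(T − 100)
  original water: 6558.4(T − 15.21)
  aluminum cup: 151.9×0.897×(T − 15.21) = 136.25(T − 15.21)
6847.1 T = 82254 + 15240 + 101826 = 199320
T ≈ 29.11 °C — below 100 °C, confirming all the steam condensed.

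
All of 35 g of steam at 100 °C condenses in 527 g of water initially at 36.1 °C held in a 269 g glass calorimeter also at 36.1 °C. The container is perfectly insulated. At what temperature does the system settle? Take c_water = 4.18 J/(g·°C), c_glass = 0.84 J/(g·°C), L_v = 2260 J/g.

T_f ≈ 70.4 °C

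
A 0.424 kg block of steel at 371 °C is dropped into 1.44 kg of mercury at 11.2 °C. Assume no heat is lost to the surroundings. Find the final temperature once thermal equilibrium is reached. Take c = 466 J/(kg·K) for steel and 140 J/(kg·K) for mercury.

Let T be the final temperature. ΣQ_i = 0:
0.424·466·(T − 371) + 1.44·140·(T − 11.2) = 0
197.58(T − 371) + 201.6(T − 11.2) = 0
399.18 T = 75562
T = 75562/399.18 ≈ 189.29 °C

T_f ≈ 189.3 °C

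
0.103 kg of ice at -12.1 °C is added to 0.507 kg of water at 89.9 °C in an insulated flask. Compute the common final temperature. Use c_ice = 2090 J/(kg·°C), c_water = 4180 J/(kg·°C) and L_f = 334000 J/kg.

T_f ≈ 60.2 °C

Heat gained plus heat lost sum to zero:
warm ice to 0 °C: 0.103×2090×(0 − (-12.1)) = 2604.8; fusion: m_ice L_f = 0.103×334000 = 34402; meltwater 0→T: 0.103×4180×T = 430.54 T; water cools: 0.507×4180×(T − 89.9) = 2119.3(T − 89.9)
2549.8 T = 190521 − 37007 = 153515
T ≈ 60.21 °C (positive, so assuming full melt was valid).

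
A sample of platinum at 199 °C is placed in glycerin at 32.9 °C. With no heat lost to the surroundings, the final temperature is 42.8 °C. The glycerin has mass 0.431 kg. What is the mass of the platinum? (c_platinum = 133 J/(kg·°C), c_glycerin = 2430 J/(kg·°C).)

m ≈ 0.499 kg

|Q_platinum| = |Q_glycerin|:
m×133×(199 − 42.8) = 0.431×2430×(42.8 − 32.9)
20775 m = 10369  ⇒  m ≈ 0.4991 kg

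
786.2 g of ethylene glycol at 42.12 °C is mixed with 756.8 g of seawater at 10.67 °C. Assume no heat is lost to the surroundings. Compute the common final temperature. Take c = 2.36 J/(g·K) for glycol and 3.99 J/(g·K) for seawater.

T_f ≈ 22.6 °C

Set heat shed by the hot body equal to heat absorbed by the cold body:
786.2·2.36·(42.12 − T) = 756.8·3.99·(T − 10.67)
1855.4(42.12 − T) = 3019.6(T − 10.67)
4875.1 T = 110370  ⇒  T ≈ 22.64 °C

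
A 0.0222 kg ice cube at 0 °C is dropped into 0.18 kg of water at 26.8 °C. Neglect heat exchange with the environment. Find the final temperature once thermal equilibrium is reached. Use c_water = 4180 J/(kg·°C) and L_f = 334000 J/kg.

T_f ≈ 15.1 °C

Energy conservation, ΣQ = 0:
melt ice: 0.0222×334000 = 7414.8; warm the meltwater: 92.8 T; water: 752.4(T − 26.8)
845.2 T = 20164 − 7414.8 = 12750
T ≈ 15.08 °C. Since T > 0 °C, the all-ice-melts assumption holds.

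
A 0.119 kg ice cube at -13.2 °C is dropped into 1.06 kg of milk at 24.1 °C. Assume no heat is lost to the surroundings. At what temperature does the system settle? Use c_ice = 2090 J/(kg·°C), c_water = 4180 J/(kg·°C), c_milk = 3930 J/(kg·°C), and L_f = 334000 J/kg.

T_f ≈ 12.3 °C

Energy conservation, ΣQ = 0:
ice -13.2→0 °C: 0.119·2090·13.2 = 3283
  fusion: m_ice L_f = 0.119·334000 = 39746
  meltwater 0→T: 0.119·4180·T = 497.42 T
  milk: 4165.8(T − 24.1)
4663.2 T = 100396 − 43029 = 57367
T ≈ 12.30 °C. Since T > 0 °C, the all-ice-melts assumption holds.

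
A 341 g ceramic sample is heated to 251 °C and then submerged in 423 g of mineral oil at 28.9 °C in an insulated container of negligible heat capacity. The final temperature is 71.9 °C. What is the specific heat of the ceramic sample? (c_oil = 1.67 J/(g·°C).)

Setting the total heat transfer to zero:
341×c×(71.9 − 251) + 423×1.67×(71.9 − 28.9) = 0
-61073 c = -30376
c = -30376/-61073 ≈ 0.4974 J/(g·°C)

c ≈ 0.497 J/(g·°C)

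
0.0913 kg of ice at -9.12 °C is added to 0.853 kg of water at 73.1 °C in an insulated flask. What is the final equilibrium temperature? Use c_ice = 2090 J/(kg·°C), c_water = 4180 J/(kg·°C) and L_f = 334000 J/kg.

Conservation of energy gives ΣQ = 0:
ice -9.12→0 °C: 0.0913·2090·9.12 = 1740.3; fusion: m_ice L_f = 0.0913·334000 = 30494; meltwater 0→T: 0.0913·4180·T = 381.63 T; water cools: 0.853·4180·(T − 73.1) = 3565.5(T − 73.1)
3947.2 T = 260641 − 32234 = 228407
T ≈ 57.87 °C. Since T > 0 °C, the all-ice-melts assumption holds.

T_f ≈ 57.9 °C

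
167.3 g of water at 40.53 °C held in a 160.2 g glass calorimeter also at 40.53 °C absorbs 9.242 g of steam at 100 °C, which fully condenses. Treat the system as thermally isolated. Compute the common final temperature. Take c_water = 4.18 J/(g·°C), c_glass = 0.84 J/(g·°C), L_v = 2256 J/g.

T_f ≈ 67.1 °C

Net heat exchanged in the isolated system is zero:
latent heat released on condensation: 9.242·2256 = 20850; condensate cools 100→T: 9.242·4.18·(T − 100) = 38.63(T − 100); water warms: 167.3·4.18·(T − 40.53) = 699.31(T − 40.53); glass cup: 160.2·0.84·(T − 40.53) = 134.57(T − 40.53)
872.51 T = 20850 + 3863.2 + 33797 = 58510
T ≈ 67.06 °C (< 100 °C, so full condensation is consistent).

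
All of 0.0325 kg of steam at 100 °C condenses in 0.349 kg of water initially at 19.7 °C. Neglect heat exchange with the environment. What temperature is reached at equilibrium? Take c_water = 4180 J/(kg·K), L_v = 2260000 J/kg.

Conservation of energy gives ΣQ = 0:
condense steam: −0.0325×2260000 = −73450
  condensate cools 100→T: 0.0325×4180×(T − 100) = 135.85(T − 100)
  original water: 1458.8(T − 19.7)
1594.7 T = 73450 + 13585 + 28739 = 115774
T ≈ 72.60 °C, under the boiling point, so the assumption holds.

T_f ≈ 72.6 °C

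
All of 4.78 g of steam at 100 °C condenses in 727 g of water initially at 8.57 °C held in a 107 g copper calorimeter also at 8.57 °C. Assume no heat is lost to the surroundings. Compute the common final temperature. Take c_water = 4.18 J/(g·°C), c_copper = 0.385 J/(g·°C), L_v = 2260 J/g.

T_f ≈ 12.6 °C

Setting the total heat transfer to zero:
condense steam: −4.78·2260 = −10803; condensed water 100 °C→T: 19.98(T − 100); original water: 3038.9(T − 8.57); copper cup: 107·0.385·(T − 8.57) = 41.2(T − 8.57)
3100 T = 10803 + 1998 + 26396 = 39197
T ≈ 12.64 °C — below 100 °C, confirming all the steam condensed.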